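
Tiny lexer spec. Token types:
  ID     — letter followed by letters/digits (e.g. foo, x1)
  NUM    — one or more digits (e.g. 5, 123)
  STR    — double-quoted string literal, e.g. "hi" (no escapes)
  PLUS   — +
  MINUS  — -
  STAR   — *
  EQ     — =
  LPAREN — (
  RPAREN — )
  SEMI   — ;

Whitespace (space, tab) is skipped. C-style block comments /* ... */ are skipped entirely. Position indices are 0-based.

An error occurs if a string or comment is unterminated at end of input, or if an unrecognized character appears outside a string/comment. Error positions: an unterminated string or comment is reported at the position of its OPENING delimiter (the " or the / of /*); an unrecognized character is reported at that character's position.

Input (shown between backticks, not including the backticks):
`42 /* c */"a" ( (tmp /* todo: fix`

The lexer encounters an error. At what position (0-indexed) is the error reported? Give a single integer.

Answer: 21

Derivation:
pos=0: emit NUM '42' (now at pos=2)
pos=3: enter COMMENT mode (saw '/*')
exit COMMENT mode (now at pos=10)
pos=10: enter STRING mode
pos=10: emit STR "a" (now at pos=13)
pos=14: emit LPAREN '('
pos=16: emit LPAREN '('
pos=17: emit ID 'tmp' (now at pos=20)
pos=21: enter COMMENT mode (saw '/*')
pos=21: ERROR — unterminated comment (reached EOF)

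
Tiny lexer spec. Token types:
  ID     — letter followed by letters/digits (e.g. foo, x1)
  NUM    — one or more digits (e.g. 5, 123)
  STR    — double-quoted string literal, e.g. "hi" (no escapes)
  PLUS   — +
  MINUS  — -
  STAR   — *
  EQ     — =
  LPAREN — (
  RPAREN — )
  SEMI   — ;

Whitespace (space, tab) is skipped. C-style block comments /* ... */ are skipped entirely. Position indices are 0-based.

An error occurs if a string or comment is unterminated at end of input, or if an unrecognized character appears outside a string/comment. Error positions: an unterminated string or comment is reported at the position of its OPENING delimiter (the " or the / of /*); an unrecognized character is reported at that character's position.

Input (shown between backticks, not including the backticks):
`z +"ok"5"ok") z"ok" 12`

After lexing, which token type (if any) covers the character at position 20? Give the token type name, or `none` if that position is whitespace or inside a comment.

Answer: NUM

Derivation:
pos=0: emit ID 'z' (now at pos=1)
pos=2: emit PLUS '+'
pos=3: enter STRING mode
pos=3: emit STR "ok" (now at pos=7)
pos=7: emit NUM '5' (now at pos=8)
pos=8: enter STRING mode
pos=8: emit STR "ok" (now at pos=12)
pos=12: emit RPAREN ')'
pos=14: emit ID 'z' (now at pos=15)
pos=15: enter STRING mode
pos=15: emit STR "ok" (now at pos=19)
pos=20: emit NUM '12' (now at pos=22)
DONE. 9 tokens: [ID, PLUS, STR, NUM, STR, RPAREN, ID, STR, NUM]
Position 20: char is '1' -> NUM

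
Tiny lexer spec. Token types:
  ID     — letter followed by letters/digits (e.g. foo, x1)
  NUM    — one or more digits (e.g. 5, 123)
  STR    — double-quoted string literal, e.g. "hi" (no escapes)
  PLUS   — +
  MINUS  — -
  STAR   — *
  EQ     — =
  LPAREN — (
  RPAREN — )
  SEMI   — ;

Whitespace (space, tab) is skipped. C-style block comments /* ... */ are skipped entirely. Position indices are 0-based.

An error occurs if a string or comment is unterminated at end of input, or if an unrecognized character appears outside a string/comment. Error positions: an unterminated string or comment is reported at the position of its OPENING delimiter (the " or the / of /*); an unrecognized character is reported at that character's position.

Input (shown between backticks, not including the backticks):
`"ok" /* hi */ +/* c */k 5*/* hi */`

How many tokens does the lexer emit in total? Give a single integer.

pos=0: enter STRING mode
pos=0: emit STR "ok" (now at pos=4)
pos=5: enter COMMENT mode (saw '/*')
exit COMMENT mode (now at pos=13)
pos=14: emit PLUS '+'
pos=15: enter COMMENT mode (saw '/*')
exit COMMENT mode (now at pos=22)
pos=22: emit ID 'k' (now at pos=23)
pos=24: emit NUM '5' (now at pos=25)
pos=25: emit STAR '*'
pos=26: enter COMMENT mode (saw '/*')
exit COMMENT mode (now at pos=34)
DONE. 5 tokens: [STR, PLUS, ID, NUM, STAR]

Answer: 5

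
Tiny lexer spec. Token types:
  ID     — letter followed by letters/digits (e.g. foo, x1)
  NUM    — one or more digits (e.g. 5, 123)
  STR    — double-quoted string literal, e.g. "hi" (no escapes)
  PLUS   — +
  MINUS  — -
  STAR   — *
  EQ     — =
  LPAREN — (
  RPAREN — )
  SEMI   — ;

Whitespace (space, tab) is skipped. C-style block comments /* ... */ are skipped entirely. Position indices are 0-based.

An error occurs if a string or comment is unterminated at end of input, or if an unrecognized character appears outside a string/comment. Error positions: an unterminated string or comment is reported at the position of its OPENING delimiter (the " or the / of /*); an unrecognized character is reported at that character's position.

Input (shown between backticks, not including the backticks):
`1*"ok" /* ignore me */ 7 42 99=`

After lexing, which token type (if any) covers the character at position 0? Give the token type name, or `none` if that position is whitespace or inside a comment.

Answer: NUM

Derivation:
pos=0: emit NUM '1' (now at pos=1)
pos=1: emit STAR '*'
pos=2: enter STRING mode
pos=2: emit STR "ok" (now at pos=6)
pos=7: enter COMMENT mode (saw '/*')
exit COMMENT mode (now at pos=22)
pos=23: emit NUM '7' (now at pos=24)
pos=25: emit NUM '42' (now at pos=27)
pos=28: emit NUM '99' (now at pos=30)
pos=30: emit EQ '='
DONE. 7 tokens: [NUM, STAR, STR, NUM, NUM, NUM, EQ]
Position 0: char is '1' -> NUM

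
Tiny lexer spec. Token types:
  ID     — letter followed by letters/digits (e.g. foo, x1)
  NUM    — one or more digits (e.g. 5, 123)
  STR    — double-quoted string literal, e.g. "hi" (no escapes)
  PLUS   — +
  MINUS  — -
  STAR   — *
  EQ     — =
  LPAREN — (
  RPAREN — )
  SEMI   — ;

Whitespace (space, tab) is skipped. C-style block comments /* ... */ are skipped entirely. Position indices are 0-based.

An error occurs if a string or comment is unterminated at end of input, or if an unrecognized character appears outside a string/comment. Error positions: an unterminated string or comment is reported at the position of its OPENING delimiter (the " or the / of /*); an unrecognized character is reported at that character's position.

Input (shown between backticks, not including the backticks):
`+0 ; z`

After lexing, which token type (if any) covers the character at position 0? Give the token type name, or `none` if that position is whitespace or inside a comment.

pos=0: emit PLUS '+'
pos=1: emit NUM '0' (now at pos=2)
pos=3: emit SEMI ';'
pos=5: emit ID 'z' (now at pos=6)
DONE. 4 tokens: [PLUS, NUM, SEMI, ID]
Position 0: char is '+' -> PLUS

Answer: PLUS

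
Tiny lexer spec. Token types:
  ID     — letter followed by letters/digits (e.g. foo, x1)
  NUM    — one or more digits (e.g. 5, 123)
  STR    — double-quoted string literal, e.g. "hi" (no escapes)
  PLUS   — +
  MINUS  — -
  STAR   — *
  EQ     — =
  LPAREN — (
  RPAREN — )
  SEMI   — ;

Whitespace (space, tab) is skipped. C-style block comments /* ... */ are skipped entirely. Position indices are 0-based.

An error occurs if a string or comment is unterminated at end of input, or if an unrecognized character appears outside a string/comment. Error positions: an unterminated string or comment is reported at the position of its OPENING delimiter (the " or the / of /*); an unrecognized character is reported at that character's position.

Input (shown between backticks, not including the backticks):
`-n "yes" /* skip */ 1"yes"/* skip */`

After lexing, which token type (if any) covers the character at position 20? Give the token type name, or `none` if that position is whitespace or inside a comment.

pos=0: emit MINUS '-'
pos=1: emit ID 'n' (now at pos=2)
pos=3: enter STRING mode
pos=3: emit STR "yes" (now at pos=8)
pos=9: enter COMMENT mode (saw '/*')
exit COMMENT mode (now at pos=19)
pos=20: emit NUM '1' (now at pos=21)
pos=21: enter STRING mode
pos=21: emit STR "yes" (now at pos=26)
pos=26: enter COMMENT mode (saw '/*')
exit COMMENT mode (now at pos=36)
DONE. 5 tokens: [MINUS, ID, STR, NUM, STR]
Position 20: char is '1' -> NUM

Answer: NUM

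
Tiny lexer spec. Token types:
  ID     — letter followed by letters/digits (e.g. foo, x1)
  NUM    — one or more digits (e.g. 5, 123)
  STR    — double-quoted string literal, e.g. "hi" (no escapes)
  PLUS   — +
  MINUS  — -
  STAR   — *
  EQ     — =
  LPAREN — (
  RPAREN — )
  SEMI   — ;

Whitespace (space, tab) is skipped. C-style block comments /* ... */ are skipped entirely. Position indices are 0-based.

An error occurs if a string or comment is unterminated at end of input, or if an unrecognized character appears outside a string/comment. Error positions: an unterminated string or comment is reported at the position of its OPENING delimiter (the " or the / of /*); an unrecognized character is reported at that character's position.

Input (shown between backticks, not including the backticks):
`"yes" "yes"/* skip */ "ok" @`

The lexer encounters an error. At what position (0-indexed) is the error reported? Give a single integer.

pos=0: enter STRING mode
pos=0: emit STR "yes" (now at pos=5)
pos=6: enter STRING mode
pos=6: emit STR "yes" (now at pos=11)
pos=11: enter COMMENT mode (saw '/*')
exit COMMENT mode (now at pos=21)
pos=22: enter STRING mode
pos=22: emit STR "ok" (now at pos=26)
pos=27: ERROR — unrecognized char '@'

Answer: 27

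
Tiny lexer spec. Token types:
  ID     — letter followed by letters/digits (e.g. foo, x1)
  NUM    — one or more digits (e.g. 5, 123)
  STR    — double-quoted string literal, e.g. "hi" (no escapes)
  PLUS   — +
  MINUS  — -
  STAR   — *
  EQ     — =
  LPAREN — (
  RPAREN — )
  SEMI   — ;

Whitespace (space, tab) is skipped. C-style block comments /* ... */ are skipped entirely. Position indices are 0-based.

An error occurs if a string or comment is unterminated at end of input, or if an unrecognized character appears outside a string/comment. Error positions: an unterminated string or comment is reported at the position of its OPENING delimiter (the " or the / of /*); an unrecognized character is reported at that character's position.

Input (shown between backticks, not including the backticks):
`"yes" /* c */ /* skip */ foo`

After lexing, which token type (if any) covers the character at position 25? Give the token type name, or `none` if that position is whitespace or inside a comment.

Answer: ID

Derivation:
pos=0: enter STRING mode
pos=0: emit STR "yes" (now at pos=5)
pos=6: enter COMMENT mode (saw '/*')
exit COMMENT mode (now at pos=13)
pos=14: enter COMMENT mode (saw '/*')
exit COMMENT mode (now at pos=24)
pos=25: emit ID 'foo' (now at pos=28)
DONE. 2 tokens: [STR, ID]
Position 25: char is 'f' -> ID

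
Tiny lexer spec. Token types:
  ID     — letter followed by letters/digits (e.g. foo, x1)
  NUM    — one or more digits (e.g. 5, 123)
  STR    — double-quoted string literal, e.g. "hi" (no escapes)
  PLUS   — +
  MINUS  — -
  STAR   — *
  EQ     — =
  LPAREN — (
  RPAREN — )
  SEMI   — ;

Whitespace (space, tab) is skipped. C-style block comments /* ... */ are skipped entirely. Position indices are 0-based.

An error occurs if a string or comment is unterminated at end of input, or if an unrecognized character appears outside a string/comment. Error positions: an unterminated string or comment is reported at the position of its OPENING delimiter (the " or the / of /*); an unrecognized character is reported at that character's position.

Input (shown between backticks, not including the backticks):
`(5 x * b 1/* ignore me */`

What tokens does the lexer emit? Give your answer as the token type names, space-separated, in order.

Answer: LPAREN NUM ID STAR ID NUM

Derivation:
pos=0: emit LPAREN '('
pos=1: emit NUM '5' (now at pos=2)
pos=3: emit ID 'x' (now at pos=4)
pos=5: emit STAR '*'
pos=7: emit ID 'b' (now at pos=8)
pos=9: emit NUM '1' (now at pos=10)
pos=10: enter COMMENT mode (saw '/*')
exit COMMENT mode (now at pos=25)
DONE. 6 tokens: [LPAREN, NUM, ID, STAR, ID, NUM]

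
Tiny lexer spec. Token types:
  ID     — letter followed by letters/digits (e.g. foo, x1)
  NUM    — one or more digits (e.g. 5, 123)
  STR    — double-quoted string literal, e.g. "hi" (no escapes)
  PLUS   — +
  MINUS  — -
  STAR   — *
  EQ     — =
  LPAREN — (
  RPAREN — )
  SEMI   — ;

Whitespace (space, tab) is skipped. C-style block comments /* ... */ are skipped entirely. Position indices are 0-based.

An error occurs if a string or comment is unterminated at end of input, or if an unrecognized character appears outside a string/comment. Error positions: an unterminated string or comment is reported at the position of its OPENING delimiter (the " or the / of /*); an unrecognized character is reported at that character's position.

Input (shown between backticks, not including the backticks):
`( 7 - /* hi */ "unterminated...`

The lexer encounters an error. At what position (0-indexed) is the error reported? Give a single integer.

pos=0: emit LPAREN '('
pos=2: emit NUM '7' (now at pos=3)
pos=4: emit MINUS '-'
pos=6: enter COMMENT mode (saw '/*')
exit COMMENT mode (now at pos=14)
pos=15: enter STRING mode
pos=15: ERROR — unterminated string

Answer: 15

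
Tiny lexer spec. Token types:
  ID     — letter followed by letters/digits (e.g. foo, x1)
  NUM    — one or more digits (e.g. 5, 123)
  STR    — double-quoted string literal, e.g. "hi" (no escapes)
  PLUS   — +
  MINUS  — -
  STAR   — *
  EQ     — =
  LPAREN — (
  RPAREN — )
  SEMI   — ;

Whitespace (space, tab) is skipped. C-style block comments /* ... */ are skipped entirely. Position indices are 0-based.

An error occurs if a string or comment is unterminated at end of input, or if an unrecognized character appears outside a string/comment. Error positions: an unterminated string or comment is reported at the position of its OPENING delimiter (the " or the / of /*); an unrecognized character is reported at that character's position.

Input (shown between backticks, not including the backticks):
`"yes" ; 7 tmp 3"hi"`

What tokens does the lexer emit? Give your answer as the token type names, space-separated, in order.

Answer: STR SEMI NUM ID NUM STR

Derivation:
pos=0: enter STRING mode
pos=0: emit STR "yes" (now at pos=5)
pos=6: emit SEMI ';'
pos=8: emit NUM '7' (now at pos=9)
pos=10: emit ID 'tmp' (now at pos=13)
pos=14: emit NUM '3' (now at pos=15)
pos=15: enter STRING mode
pos=15: emit STR "hi" (now at pos=19)
DONE. 6 tokens: [STR, SEMI, NUM, ID, NUM, STR]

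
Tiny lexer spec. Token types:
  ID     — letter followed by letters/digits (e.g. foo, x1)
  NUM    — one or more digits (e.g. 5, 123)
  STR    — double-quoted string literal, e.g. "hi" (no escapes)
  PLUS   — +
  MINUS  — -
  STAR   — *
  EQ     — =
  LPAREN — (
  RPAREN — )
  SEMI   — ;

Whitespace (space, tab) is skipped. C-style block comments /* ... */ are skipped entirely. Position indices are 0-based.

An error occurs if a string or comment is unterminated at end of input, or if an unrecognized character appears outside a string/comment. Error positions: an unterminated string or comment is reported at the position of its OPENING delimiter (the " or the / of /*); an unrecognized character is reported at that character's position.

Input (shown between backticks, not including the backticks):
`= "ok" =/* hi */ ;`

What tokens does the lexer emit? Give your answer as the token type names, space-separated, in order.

Answer: EQ STR EQ SEMI

Derivation:
pos=0: emit EQ '='
pos=2: enter STRING mode
pos=2: emit STR "ok" (now at pos=6)
pos=7: emit EQ '='
pos=8: enter COMMENT mode (saw '/*')
exit COMMENT mode (now at pos=16)
pos=17: emit SEMI ';'
DONE. 4 tokens: [EQ, STR, EQ, SEMI]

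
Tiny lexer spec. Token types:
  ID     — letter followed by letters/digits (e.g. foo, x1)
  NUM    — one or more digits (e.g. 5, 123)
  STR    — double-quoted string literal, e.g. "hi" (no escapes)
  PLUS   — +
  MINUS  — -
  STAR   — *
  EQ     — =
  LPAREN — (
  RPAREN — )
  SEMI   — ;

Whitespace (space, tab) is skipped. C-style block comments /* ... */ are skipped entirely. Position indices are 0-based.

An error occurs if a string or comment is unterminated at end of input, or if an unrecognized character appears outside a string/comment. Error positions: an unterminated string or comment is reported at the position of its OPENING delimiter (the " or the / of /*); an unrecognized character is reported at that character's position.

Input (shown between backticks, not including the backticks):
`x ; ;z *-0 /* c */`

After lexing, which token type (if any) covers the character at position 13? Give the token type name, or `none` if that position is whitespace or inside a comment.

pos=0: emit ID 'x' (now at pos=1)
pos=2: emit SEMI ';'
pos=4: emit SEMI ';'
pos=5: emit ID 'z' (now at pos=6)
pos=7: emit STAR '*'
pos=8: emit MINUS '-'
pos=9: emit NUM '0' (now at pos=10)
pos=11: enter COMMENT mode (saw '/*')
exit COMMENT mode (now at pos=18)
DONE. 7 tokens: [ID, SEMI, SEMI, ID, STAR, MINUS, NUM]
Position 13: char is ' ' -> none

Answer: none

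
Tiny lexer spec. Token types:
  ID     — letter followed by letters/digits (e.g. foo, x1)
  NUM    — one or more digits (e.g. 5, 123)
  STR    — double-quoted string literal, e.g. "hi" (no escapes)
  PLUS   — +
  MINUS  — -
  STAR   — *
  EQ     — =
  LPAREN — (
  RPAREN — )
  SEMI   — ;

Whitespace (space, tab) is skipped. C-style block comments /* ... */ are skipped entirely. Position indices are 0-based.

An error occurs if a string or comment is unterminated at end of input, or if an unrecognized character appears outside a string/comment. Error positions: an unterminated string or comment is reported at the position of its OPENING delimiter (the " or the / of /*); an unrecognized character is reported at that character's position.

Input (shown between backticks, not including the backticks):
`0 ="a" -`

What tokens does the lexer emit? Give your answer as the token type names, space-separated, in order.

pos=0: emit NUM '0' (now at pos=1)
pos=2: emit EQ '='
pos=3: enter STRING mode
pos=3: emit STR "a" (now at pos=6)
pos=7: emit MINUS '-'
DONE. 4 tokens: [NUM, EQ, STR, MINUS]

Answer: NUM EQ STR MINUS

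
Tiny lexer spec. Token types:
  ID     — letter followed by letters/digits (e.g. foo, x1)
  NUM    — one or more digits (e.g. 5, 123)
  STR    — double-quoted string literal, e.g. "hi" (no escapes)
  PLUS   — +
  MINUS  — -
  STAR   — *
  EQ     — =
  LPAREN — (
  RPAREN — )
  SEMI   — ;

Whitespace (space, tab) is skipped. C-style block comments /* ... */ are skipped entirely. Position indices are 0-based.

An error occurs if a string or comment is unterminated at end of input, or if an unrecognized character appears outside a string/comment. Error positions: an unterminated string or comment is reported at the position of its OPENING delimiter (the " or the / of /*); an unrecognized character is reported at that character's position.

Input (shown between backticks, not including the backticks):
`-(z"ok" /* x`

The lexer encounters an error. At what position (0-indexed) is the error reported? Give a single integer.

Answer: 8

Derivation:
pos=0: emit MINUS '-'
pos=1: emit LPAREN '('
pos=2: emit ID 'z' (now at pos=3)
pos=3: enter STRING mode
pos=3: emit STR "ok" (now at pos=7)
pos=8: enter COMMENT mode (saw '/*')
pos=8: ERROR — unterminated comment (reached EOF)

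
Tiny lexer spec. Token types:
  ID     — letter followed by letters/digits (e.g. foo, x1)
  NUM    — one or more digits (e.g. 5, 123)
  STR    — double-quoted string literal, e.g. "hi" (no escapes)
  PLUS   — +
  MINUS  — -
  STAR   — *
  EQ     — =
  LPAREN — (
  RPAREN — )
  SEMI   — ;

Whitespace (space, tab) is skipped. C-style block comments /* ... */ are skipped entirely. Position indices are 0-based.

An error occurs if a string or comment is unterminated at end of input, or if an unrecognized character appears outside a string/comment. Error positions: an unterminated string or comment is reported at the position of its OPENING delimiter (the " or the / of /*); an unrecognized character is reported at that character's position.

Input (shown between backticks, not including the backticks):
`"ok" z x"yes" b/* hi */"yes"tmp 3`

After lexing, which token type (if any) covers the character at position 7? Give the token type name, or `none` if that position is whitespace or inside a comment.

pos=0: enter STRING mode
pos=0: emit STR "ok" (now at pos=4)
pos=5: emit ID 'z' (now at pos=6)
pos=7: emit ID 'x' (now at pos=8)
pos=8: enter STRING mode
pos=8: emit STR "yes" (now at pos=13)
pos=14: emit ID 'b' (now at pos=15)
pos=15: enter COMMENT mode (saw '/*')
exit COMMENT mode (now at pos=23)
pos=23: enter STRING mode
pos=23: emit STR "yes" (now at pos=28)
pos=28: emit ID 'tmp' (now at pos=31)
pos=32: emit NUM '3' (now at pos=33)
DONE. 8 tokens: [STR, ID, ID, STR, ID, STR, ID, NUM]
Position 7: char is 'x' -> ID

Answer: ID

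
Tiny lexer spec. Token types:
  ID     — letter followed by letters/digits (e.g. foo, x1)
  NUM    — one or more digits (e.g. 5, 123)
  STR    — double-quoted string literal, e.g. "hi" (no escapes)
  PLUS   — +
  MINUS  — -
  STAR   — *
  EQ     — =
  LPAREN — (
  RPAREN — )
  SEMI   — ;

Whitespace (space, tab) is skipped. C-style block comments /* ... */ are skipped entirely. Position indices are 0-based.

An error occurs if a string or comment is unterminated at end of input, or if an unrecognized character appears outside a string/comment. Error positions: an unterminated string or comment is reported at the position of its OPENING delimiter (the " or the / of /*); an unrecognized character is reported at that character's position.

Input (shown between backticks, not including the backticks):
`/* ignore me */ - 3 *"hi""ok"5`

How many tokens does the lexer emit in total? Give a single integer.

Answer: 6

Derivation:
pos=0: enter COMMENT mode (saw '/*')
exit COMMENT mode (now at pos=15)
pos=16: emit MINUS '-'
pos=18: emit NUM '3' (now at pos=19)
pos=20: emit STAR '*'
pos=21: enter STRING mode
pos=21: emit STR "hi" (now at pos=25)
pos=25: enter STRING mode
pos=25: emit STR "ok" (now at pos=29)
pos=29: emit NUM '5' (now at pos=30)
DONE. 6 tokens: [MINUS, NUM, STAR, STR, STR, NUM]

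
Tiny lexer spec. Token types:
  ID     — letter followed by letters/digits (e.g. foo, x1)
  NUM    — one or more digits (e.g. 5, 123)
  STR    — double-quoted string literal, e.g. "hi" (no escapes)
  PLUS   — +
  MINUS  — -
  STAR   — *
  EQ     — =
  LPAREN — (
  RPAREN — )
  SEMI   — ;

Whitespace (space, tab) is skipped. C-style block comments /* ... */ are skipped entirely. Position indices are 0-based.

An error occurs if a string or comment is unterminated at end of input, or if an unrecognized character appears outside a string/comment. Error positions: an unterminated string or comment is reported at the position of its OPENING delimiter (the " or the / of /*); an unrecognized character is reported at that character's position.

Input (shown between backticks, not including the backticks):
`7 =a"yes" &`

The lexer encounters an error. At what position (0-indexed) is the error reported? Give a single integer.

pos=0: emit NUM '7' (now at pos=1)
pos=2: emit EQ '='
pos=3: emit ID 'a' (now at pos=4)
pos=4: enter STRING mode
pos=4: emit STR "yes" (now at pos=9)
pos=10: ERROR — unrecognized char '&'

Answer: 10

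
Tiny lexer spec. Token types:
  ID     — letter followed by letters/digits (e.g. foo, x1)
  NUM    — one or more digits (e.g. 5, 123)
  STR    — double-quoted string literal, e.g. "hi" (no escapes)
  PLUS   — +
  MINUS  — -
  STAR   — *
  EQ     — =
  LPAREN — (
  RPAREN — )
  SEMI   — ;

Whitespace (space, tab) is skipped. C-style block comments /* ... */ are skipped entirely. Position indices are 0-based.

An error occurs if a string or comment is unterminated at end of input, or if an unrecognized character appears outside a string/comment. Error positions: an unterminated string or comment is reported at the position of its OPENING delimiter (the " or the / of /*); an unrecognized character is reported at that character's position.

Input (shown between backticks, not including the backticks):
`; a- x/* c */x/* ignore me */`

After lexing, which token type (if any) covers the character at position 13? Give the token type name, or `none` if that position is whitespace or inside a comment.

pos=0: emit SEMI ';'
pos=2: emit ID 'a' (now at pos=3)
pos=3: emit MINUS '-'
pos=5: emit ID 'x' (now at pos=6)
pos=6: enter COMMENT mode (saw '/*')
exit COMMENT mode (now at pos=13)
pos=13: emit ID 'x' (now at pos=14)
pos=14: enter COMMENT mode (saw '/*')
exit COMMENT mode (now at pos=29)
DONE. 5 tokens: [SEMI, ID, MINUS, ID, ID]
Position 13: char is 'x' -> ID

Answer: ID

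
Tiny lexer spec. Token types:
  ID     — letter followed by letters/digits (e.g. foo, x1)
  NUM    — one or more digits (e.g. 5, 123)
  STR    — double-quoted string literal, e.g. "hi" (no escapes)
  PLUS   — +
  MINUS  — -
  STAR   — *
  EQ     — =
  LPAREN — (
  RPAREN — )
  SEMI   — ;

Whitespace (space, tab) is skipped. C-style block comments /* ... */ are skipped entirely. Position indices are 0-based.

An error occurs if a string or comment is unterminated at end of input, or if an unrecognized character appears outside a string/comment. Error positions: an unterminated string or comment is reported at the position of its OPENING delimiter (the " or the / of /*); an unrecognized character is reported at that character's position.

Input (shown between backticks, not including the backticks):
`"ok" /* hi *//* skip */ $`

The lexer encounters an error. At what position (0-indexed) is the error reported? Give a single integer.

Answer: 24

Derivation:
pos=0: enter STRING mode
pos=0: emit STR "ok" (now at pos=4)
pos=5: enter COMMENT mode (saw '/*')
exit COMMENT mode (now at pos=13)
pos=13: enter COMMENT mode (saw '/*')
exit COMMENT mode (now at pos=23)
pos=24: ERROR — unrecognized char '$'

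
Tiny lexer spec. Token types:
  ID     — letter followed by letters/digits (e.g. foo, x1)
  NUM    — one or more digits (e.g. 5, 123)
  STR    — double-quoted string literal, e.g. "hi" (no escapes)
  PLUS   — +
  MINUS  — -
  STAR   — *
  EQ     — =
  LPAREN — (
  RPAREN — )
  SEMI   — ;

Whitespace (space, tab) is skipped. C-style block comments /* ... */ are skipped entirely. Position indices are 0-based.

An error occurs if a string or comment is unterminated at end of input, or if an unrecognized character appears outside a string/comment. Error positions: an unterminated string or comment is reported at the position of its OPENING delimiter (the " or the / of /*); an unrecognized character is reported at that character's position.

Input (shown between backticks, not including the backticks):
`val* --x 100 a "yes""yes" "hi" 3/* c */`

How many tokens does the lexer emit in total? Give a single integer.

Answer: 11

Derivation:
pos=0: emit ID 'val' (now at pos=3)
pos=3: emit STAR '*'
pos=5: emit MINUS '-'
pos=6: emit MINUS '-'
pos=7: emit ID 'x' (now at pos=8)
pos=9: emit NUM '100' (now at pos=12)
pos=13: emit ID 'a' (now at pos=14)
pos=15: enter STRING mode
pos=15: emit STR "yes" (now at pos=20)
pos=20: enter STRING mode
pos=20: emit STR "yes" (now at pos=25)
pos=26: enter STRING mode
pos=26: emit STR "hi" (now at pos=30)
pos=31: emit NUM '3' (now at pos=32)
pos=32: enter COMMENT mode (saw '/*')
exit COMMENT mode (now at pos=39)
DONE. 11 tokens: [ID, STAR, MINUS, MINUS, ID, NUM, ID, STR, STR, STR, NUM]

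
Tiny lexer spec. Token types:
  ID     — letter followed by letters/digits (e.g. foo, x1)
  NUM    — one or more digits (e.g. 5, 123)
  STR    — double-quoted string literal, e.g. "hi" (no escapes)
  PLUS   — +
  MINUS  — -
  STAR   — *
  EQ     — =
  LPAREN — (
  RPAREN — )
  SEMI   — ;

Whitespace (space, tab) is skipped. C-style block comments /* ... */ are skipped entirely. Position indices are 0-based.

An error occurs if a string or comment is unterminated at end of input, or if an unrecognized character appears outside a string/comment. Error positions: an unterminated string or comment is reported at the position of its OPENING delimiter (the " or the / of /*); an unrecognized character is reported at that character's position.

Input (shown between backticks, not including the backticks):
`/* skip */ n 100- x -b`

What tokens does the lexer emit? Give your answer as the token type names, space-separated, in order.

Answer: ID NUM MINUS ID MINUS ID

Derivation:
pos=0: enter COMMENT mode (saw '/*')
exit COMMENT mode (now at pos=10)
pos=11: emit ID 'n' (now at pos=12)
pos=13: emit NUM '100' (now at pos=16)
pos=16: emit MINUS '-'
pos=18: emit ID 'x' (now at pos=19)
pos=20: emit MINUS '-'
pos=21: emit ID 'b' (now at pos=22)
DONE. 6 tokens: [ID, NUM, MINUS, ID, MINUS, ID]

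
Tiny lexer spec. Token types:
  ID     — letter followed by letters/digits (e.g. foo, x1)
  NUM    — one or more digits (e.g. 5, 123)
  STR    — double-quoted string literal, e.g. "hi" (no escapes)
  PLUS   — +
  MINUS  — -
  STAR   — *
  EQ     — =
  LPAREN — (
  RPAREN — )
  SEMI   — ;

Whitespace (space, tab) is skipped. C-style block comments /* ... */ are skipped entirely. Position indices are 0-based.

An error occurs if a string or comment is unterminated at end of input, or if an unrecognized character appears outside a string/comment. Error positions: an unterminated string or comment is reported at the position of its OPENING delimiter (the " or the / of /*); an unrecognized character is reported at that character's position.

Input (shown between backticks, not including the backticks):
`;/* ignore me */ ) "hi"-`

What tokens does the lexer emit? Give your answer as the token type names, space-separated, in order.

Answer: SEMI RPAREN STR MINUS

Derivation:
pos=0: emit SEMI ';'
pos=1: enter COMMENT mode (saw '/*')
exit COMMENT mode (now at pos=16)
pos=17: emit RPAREN ')'
pos=19: enter STRING mode
pos=19: emit STR "hi" (now at pos=23)
pos=23: emit MINUS '-'
DONE. 4 tokens: [SEMI, RPAREN, STR, MINUS]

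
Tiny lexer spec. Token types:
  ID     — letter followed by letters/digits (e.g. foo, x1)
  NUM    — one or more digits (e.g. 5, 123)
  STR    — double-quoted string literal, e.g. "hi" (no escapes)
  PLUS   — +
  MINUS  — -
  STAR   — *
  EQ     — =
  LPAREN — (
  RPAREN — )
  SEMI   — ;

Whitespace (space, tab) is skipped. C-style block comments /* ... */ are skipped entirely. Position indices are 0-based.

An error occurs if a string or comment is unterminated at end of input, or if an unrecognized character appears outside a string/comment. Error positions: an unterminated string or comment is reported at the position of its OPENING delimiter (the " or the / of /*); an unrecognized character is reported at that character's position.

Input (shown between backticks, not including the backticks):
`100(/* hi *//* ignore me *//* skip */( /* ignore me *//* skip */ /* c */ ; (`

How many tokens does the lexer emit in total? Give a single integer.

pos=0: emit NUM '100' (now at pos=3)
pos=3: emit LPAREN '('
pos=4: enter COMMENT mode (saw '/*')
exit COMMENT mode (now at pos=12)
pos=12: enter COMMENT mode (saw '/*')
exit COMMENT mode (now at pos=27)
pos=27: enter COMMENT mode (saw '/*')
exit COMMENT mode (now at pos=37)
pos=37: emit LPAREN '('
pos=39: enter COMMENT mode (saw '/*')
exit COMMENT mode (now at pos=54)
pos=54: enter COMMENT mode (saw '/*')
exit COMMENT mode (now at pos=64)
pos=65: enter COMMENT mode (saw '/*')
exit COMMENT mode (now at pos=72)
pos=73: emit SEMI ';'
pos=75: emit LPAREN '('
DONE. 5 tokens: [NUM, LPAREN, LPAREN, SEMI, LPAREN]

Answer: 5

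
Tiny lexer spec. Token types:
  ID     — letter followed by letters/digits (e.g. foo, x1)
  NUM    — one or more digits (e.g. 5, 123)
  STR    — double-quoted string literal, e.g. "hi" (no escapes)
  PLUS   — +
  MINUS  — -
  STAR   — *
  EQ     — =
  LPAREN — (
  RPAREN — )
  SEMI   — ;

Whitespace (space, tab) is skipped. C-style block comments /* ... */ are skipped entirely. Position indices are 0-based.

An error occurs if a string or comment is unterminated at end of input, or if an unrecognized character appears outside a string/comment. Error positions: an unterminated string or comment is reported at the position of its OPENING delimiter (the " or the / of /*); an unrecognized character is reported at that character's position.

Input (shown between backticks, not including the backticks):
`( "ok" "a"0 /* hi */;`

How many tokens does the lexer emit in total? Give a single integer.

Answer: 5

Derivation:
pos=0: emit LPAREN '('
pos=2: enter STRING mode
pos=2: emit STR "ok" (now at pos=6)
pos=7: enter STRING mode
pos=7: emit STR "a" (now at pos=10)
pos=10: emit NUM '0' (now at pos=11)
pos=12: enter COMMENT mode (saw '/*')
exit COMMENT mode (now at pos=20)
pos=20: emit SEMI ';'
DONE. 5 tokens: [LPAREN, STR, STR, NUM, SEMI]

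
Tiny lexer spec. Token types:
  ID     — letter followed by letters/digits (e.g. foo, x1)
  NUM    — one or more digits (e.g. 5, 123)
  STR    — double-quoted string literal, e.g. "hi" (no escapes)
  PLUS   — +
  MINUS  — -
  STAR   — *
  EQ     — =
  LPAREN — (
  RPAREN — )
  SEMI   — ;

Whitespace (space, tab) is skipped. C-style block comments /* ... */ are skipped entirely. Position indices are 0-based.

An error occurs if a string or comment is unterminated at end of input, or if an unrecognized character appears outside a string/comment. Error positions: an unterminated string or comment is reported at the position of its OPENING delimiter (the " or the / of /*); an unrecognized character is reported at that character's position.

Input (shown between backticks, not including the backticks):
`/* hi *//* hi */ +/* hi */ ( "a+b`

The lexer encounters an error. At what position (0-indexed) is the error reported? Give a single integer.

Answer: 29

Derivation:
pos=0: enter COMMENT mode (saw '/*')
exit COMMENT mode (now at pos=8)
pos=8: enter COMMENT mode (saw '/*')
exit COMMENT mode (now at pos=16)
pos=17: emit PLUS '+'
pos=18: enter COMMENT mode (saw '/*')
exit COMMENT mode (now at pos=26)
pos=27: emit LPAREN '('
pos=29: enter STRING mode
pos=29: ERROR — unterminated string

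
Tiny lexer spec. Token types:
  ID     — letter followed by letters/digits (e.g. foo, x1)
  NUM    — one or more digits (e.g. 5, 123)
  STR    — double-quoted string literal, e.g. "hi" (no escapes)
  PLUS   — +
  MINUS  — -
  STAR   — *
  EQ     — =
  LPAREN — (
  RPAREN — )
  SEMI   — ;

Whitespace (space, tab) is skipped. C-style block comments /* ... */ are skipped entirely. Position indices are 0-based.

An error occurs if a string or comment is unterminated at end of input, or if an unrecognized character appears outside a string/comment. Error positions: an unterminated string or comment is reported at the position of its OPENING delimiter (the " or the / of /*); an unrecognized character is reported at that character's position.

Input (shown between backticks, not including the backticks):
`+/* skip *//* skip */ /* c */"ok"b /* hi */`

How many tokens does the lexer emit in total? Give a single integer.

Answer: 3

Derivation:
pos=0: emit PLUS '+'
pos=1: enter COMMENT mode (saw '/*')
exit COMMENT mode (now at pos=11)
pos=11: enter COMMENT mode (saw '/*')
exit COMMENT mode (now at pos=21)
pos=22: enter COMMENT mode (saw '/*')
exit COMMENT mode (now at pos=29)
pos=29: enter STRING mode
pos=29: emit STR "ok" (now at pos=33)
pos=33: emit ID 'b' (now at pos=34)
pos=35: enter COMMENT mode (saw '/*')
exit COMMENT mode (now at pos=43)
DONE. 3 tokens: [PLUS, STR, ID]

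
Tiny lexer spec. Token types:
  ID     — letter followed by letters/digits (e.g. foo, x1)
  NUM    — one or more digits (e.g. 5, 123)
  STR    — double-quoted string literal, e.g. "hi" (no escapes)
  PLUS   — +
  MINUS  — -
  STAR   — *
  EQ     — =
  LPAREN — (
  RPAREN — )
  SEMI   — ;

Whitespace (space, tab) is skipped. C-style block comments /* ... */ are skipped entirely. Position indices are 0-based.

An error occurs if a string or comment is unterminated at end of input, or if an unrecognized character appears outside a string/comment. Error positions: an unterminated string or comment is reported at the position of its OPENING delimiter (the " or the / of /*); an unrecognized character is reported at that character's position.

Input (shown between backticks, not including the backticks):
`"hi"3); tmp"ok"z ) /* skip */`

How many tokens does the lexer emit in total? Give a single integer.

pos=0: enter STRING mode
pos=0: emit STR "hi" (now at pos=4)
pos=4: emit NUM '3' (now at pos=5)
pos=5: emit RPAREN ')'
pos=6: emit SEMI ';'
pos=8: emit ID 'tmp' (now at pos=11)
pos=11: enter STRING mode
pos=11: emit STR "ok" (now at pos=15)
pos=15: emit ID 'z' (now at pos=16)
pos=17: emit RPAREN ')'
pos=19: enter COMMENT mode (saw '/*')
exit COMMENT mode (now at pos=29)
DONE. 8 tokens: [STR, NUM, RPAREN, SEMI, ID, STR, ID, RPAREN]

Answer: 8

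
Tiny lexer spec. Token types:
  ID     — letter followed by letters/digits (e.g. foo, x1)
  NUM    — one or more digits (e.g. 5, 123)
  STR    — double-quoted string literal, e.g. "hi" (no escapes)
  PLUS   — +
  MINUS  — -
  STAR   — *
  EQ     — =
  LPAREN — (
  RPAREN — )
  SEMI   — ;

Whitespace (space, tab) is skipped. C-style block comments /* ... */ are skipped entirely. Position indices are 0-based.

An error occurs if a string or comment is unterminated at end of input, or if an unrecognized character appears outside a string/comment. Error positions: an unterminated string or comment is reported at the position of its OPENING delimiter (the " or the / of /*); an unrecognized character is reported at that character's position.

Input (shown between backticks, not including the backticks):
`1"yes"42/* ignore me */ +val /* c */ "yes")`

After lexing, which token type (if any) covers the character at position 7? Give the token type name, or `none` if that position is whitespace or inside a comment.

Answer: NUM

Derivation:
pos=0: emit NUM '1' (now at pos=1)
pos=1: enter STRING mode
pos=1: emit STR "yes" (now at pos=6)
pos=6: emit NUM '42' (now at pos=8)
pos=8: enter COMMENT mode (saw '/*')
exit COMMENT mode (now at pos=23)
pos=24: emit PLUS '+'
pos=25: emit ID 'val' (now at pos=28)
pos=29: enter COMMENT mode (saw '/*')
exit COMMENT mode (now at pos=36)
pos=37: enter STRING mode
pos=37: emit STR "yes" (now at pos=42)
pos=42: emit RPAREN ')'
DONE. 7 tokens: [NUM, STR, NUM, PLUS, ID, STR, RPAREN]
Position 7: char is '2' -> NUM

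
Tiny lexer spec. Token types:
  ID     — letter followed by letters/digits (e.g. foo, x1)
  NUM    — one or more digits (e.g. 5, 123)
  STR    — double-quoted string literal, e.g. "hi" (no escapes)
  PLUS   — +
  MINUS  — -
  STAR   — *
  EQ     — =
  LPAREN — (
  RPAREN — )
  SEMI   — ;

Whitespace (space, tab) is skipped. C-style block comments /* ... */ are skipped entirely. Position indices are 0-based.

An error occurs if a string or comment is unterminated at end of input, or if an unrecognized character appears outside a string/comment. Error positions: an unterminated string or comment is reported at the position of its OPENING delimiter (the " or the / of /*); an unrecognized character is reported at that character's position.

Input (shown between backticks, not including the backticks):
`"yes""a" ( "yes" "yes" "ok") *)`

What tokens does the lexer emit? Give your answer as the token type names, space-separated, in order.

pos=0: enter STRING mode
pos=0: emit STR "yes" (now at pos=5)
pos=5: enter STRING mode
pos=5: emit STR "a" (now at pos=8)
pos=9: emit LPAREN '('
pos=11: enter STRING mode
pos=11: emit STR "yes" (now at pos=16)
pos=17: enter STRING mode
pos=17: emit STR "yes" (now at pos=22)
pos=23: enter STRING mode
pos=23: emit STR "ok" (now at pos=27)
pos=27: emit RPAREN ')'
pos=29: emit STAR '*'
pos=30: emit RPAREN ')'
DONE. 9 tokens: [STR, STR, LPAREN, STR, STR, STR, RPAREN, STAR, RPAREN]

Answer: STR STR LPAREN STR STR STR RPAREN STAR RPAREN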